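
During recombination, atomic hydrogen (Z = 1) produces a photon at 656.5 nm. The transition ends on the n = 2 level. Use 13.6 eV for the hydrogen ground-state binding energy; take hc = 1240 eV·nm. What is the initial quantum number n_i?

The photon energy is ΔE = hc/λ = 1240 / 656.5 = 1.889 eV.
With Z = 1, ΔE = 13.60 × (1/n_f² − 1/n_i²), so 1/n_f² − 1/n_i² = 0.1389.
With n_f = 2: 1/n_i² = 1/4 − 0.1389 = 0.1111, so n_i ≈ 3.00.

n_i = 3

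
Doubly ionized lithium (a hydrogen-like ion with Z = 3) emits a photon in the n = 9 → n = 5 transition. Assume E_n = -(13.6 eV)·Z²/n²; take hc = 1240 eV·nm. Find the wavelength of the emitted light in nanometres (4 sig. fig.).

366.3 nm

For Z = 3 the level energies scale as Z², so the effective Rydberg energy is 13.6 × 9 = 122.4 eV.
ΔE = 122.4 × (1/5² − 1/9²) = 122.4 × 0.02765 = 3.385 eV.
λ = hc/ΔE = 1240 / 3.385 = 366.3 nm.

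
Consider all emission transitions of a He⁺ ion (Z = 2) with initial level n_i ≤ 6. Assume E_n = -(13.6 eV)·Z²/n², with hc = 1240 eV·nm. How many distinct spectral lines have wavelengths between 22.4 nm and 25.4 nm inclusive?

3

Enumerate all n_i → n_f pairs with 1 ≤ n_f < n_i ≤ 6 and compute λ = 1240 / [13.6·4·(1/n_f² − 1/n_i²)].
Lines falling in [22.4, 25.4] nm: 6→1 (23.45 nm), 5→1 (23.74 nm), 4→1 (24.31 nm).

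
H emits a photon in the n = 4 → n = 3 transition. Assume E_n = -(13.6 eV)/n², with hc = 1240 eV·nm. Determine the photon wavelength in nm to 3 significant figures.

ΔE = 13.60 × (1/3² − 1/4²) = 13.60 × 0.04861 = 0.6611 eV.
λ = hc/ΔE = 1240 / 0.6611 = 1880 nm.
This line belongs to the Paschen series.

1880 nm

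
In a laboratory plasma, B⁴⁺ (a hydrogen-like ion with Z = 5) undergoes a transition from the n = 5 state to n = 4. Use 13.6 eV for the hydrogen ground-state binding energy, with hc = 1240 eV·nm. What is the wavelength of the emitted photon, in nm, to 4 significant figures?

162.1 nm

For Z = 5 the level energies scale as Z², so the effective Rydberg energy is 13.6 × 25 = 340.0 eV.
ΔE = 340.0 × (1/4² − 1/5²) = 340.0 × 0.02250 = 7.650 eV.
λ = hc/ΔE = 1240 / 7.650 = 162.1 nm.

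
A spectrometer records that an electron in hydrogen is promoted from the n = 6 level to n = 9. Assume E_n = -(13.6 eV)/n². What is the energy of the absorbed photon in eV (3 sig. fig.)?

E_9 = −13.60/81 = −0.1679 eV and E_6 = −13.60/36 = −0.3778 eV.
The photon energy is |E_9 − E_6| = 0.210 eV.

0.210 eV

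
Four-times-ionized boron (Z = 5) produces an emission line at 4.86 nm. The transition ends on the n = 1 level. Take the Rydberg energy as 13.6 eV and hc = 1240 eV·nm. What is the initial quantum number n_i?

The photon energy is ΔE = hc/λ = 1240 / 4.86 = 255.1 eV.
With Z = 5, ΔE = 340.0 × (1/n_f² − 1/n_i²), so 1/n_f² − 1/n_i² = 0.7504.
With n_f = 1: 1/n_i² = 1/1 − 0.7504 = 0.2496, so n_i ≈ 2.00.

n_i = 2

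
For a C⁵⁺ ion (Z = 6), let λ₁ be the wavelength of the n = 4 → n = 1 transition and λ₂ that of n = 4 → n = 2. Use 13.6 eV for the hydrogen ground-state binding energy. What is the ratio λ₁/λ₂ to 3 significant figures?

0.200

λ ∝ 1/ΔE ∝ 1/(1/n_f² − 1/n_i²), and the Z² and hc factors cancel in the ratio.
λ₁/λ₂ = (1/2² − 1/4²)/(1/1² − 1/4²) = 0.1875/0.9375 = 0.200.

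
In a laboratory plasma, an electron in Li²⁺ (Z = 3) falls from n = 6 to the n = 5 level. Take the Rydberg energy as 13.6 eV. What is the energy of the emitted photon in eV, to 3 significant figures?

1.50 eV

The Bohr energies scale as Z², so for Z = 3: E_n = −122.4/n² eV.
E_6 = −122.4/36 = −3.400 eV and E_5 = −122.4/25 = −4.896 eV.
The photon energy is |E_6 − E_5| = 1.50 eV.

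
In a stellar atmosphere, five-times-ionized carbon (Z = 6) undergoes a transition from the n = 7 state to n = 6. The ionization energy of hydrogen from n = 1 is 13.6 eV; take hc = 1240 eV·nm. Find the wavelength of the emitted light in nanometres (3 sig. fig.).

344 nm

For Z = 6 the level energies scale as Z², so the effective Rydberg energy is 13.6 × 36 = 489.6 eV.
ΔE = 489.6 × (1/6² − 1/7²) = 489.6 × 0.007370 = 3.608 eV.
λ = hc/ΔE = 1240 / 3.608 = 344 nm.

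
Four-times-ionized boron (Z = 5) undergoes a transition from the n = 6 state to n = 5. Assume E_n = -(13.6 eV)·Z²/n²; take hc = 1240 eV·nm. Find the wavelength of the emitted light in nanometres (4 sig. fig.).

For Z = 5 the level energies scale as Z², so the effective Rydberg energy is 13.6 × 25 = 340.0 eV.
ΔE = 340.0 × (1/5² − 1/6²) = 340.0 × 0.01222 = 4.156 eV.
λ = hc/ΔE = 1240 / 4.156 = 298.4 nm.

298.4 nm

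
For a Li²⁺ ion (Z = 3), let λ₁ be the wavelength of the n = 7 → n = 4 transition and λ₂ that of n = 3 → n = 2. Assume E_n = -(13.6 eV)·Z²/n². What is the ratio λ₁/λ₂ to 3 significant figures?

3.30

λ ∝ 1/ΔE ∝ 1/(1/n_f² − 1/n_i²), and the Z² and hc factors cancel in the ratio.
λ₁/λ₂ = (1/2² − 1/3²)/(1/4² − 1/7²) = 0.1389/0.04209 = 3.30.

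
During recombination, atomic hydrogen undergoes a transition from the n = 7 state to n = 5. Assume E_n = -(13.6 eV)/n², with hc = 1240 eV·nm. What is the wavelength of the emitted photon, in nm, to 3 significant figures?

4650 nm

ΔE = 13.60 × (1/5² − 1/7²) = 13.60 × 0.01959 = 0.2664 eV.
λ = hc/ΔE = 1240 / 0.2664 = 4650 nm.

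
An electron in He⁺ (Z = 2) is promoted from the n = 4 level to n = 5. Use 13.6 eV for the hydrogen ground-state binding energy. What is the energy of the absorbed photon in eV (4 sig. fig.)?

1.224 eV

The Bohr energies scale as Z², so for Z = 2: E_n = −54.40/n² eV.
E_5 = −54.40/25 = −2.176 eV and E_4 = −54.40/16 = −3.400 eV.
The photon energy is |E_5 − E_4| = 1.224 eV.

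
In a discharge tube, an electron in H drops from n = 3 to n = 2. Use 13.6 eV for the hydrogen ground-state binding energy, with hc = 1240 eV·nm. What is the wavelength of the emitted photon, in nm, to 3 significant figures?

656 nm

ΔE = 13.60 × (1/2² − 1/3²) = 13.60 × 0.1389 = 1.889 eV.
λ = hc/ΔE = 1240 / 1.889 = 656 nm.
This line belongs to the Balmer series.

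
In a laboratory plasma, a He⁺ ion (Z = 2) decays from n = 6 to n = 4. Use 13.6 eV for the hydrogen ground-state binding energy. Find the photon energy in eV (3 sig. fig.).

1.89 eV

The Bohr energies scale as Z², so for Z = 2: E_n = −54.40/n² eV.
E_6 = −54.40/36 = −1.511 eV and E_4 = −54.40/16 = −3.400 eV.
The photon energy is |E_6 − E_4| = 1.89 eV.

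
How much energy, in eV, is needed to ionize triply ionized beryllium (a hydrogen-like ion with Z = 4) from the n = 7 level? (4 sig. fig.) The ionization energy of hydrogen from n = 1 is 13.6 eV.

4.441 eV

E_n = −13.6 Z²/n² = −217.6/n² eV for Z = 4.
E_7 = −217.6/49 = −4.441 eV, so ionization (to E = 0) requires 4.441 eV.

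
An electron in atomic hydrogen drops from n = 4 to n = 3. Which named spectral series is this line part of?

The series is set by the lower level: n_f = 3 is the Paschen series.

Paschen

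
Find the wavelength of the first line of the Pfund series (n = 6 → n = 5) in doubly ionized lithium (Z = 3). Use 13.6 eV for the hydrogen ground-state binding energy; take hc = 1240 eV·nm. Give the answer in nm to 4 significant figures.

The Pfund series terminates on n_f = 5; the first line has n_i = 5+1 = 6.
ΔE = 122.4 × (1/5² − 1/6²) = 1.496 eV.
λ = 1240 / 1.496 = 828.9 nm.

828.9 nm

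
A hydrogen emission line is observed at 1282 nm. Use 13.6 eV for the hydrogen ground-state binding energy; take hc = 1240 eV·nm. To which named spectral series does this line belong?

Paschen

ΔE = 1240/1282 = 0.9672 eV.
This matches 13.6 × (1/3² − 1/5²), so n_f = 3: the Paschen series.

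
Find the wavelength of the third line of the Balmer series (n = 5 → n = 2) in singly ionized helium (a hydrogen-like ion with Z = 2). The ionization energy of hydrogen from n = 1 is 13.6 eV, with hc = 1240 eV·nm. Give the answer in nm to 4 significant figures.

The Balmer series terminates on n_f = 2; the third line has n_i = 2+3 = 5.
ΔE = 54.40 × (1/2² − 1/5²) = 11.42 eV.
λ = 1240 / 11.42 = 108.5 nm.

108.5 nm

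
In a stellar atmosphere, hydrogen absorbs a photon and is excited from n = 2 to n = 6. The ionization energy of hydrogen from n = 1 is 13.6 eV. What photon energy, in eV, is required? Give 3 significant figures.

E_6 = −13.60/36 = −0.3778 eV and E_2 = −13.60/4 = −3.400 eV.
The photon energy is |E_6 − E_2| = 3.02 eV.

3.02 eV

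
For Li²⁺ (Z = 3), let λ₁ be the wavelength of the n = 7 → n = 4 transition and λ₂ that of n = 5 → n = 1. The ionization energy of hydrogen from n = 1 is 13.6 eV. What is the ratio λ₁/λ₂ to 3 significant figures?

22.8

λ ∝ 1/ΔE ∝ 1/(1/n_f² − 1/n_i²), and the Z² and hc factors cancel in the ratio.
λ₁/λ₂ = (1/1² − 1/5²)/(1/4² − 1/7²) = 0.9600/0.04209 = 22.8.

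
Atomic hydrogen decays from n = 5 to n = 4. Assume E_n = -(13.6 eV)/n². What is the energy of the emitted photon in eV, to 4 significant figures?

E_5 = −13.60/25 = −0.5440 eV and E_4 = −13.60/16 = −0.8500 eV.
The photon energy is |E_5 − E_4| = 0.3060 eV.

0.3060 eV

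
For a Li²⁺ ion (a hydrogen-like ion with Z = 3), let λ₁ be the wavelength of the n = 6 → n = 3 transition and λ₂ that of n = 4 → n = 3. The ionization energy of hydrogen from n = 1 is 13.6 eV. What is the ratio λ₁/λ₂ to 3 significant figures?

0.583

λ ∝ 1/ΔE ∝ 1/(1/n_f² − 1/n_i²), and the Z² and hc factors cancel in the ratio.
λ₁/λ₂ = (1/3² − 1/4²)/(1/3² − 1/6²) = 0.04861/0.08333 = 0.583.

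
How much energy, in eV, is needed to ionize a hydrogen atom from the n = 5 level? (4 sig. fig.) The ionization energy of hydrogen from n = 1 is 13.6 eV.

0.5440 eV

E_5 = −13.60/25 = −0.5440 eV, so ionization (to E = 0) requires 0.5440 eV.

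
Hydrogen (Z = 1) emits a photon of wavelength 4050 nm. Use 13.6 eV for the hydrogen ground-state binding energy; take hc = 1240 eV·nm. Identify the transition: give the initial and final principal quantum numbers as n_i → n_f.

n_i = 5, n_f = 4

The photon energy is ΔE = hc/λ = 1240 / 4050 = 0.3062 eV.
With Z = 1, ΔE = 13.60 × (1/n_f² − 1/n_i²), so 1/n_f² − 1/n_i² = 0.02251.
Trying n_f = 4 gives 1/n_i² = 0.03999, i.e. n_i ≈ 5; this pair matches.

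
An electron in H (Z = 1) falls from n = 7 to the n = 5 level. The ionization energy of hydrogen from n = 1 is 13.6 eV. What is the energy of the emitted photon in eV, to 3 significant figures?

0.266 eV

E_7 = −13.60/49 = −0.2776 eV and E_5 = −13.60/25 = −0.5440 eV.
The photon energy is |E_7 − E_5| = 0.266 eV.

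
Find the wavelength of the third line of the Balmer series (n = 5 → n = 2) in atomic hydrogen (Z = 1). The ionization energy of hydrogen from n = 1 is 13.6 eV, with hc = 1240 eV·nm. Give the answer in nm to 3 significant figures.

The Balmer series terminates on n_f = 2; the third line has n_i = 2+3 = 5.
ΔE = 13.60 × (1/2² − 1/5²) = 2.856 eV.
λ = 1240 / 2.856 = 434 nm.

434 nm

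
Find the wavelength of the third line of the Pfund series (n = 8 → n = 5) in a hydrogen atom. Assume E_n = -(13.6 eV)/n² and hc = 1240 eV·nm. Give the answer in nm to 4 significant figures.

3741 nm

The Pfund series terminates on n_f = 5; the third line has n_i = 5+3 = 8.
ΔE = 13.60 × (1/5² − 1/8²) = 0.3315 eV.
λ = 1240 / 0.3315 = 3741 nm.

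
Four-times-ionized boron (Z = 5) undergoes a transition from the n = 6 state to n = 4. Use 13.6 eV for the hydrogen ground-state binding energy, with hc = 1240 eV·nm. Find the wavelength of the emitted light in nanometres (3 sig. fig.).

105 nm

For Z = 5 the level energies scale as Z², so the effective Rydberg energy is 13.6 × 25 = 340.0 eV.
ΔE = 340.0 × (1/4² − 1/6²) = 340.0 × 0.03472 = 11.81 eV.
λ = hc/ΔE = 1240 / 11.81 = 105 nm.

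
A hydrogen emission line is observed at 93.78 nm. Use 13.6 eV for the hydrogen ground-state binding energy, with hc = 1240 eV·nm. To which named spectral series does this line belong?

Lyman

ΔE = 1240/93.78 = 13.22 eV.
This matches 13.6 × (1/1² − 1/6²), so n_f = 1: the Lyman series.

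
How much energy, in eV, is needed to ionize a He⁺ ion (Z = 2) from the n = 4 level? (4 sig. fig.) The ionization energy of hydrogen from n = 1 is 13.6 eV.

E_n = −13.6 Z²/n² = −54.40/n² eV for Z = 2.
E_4 = −54.40/16 = −3.400 eV, so ionization (to E = 0) requires 3.400 eV.

3.400 eV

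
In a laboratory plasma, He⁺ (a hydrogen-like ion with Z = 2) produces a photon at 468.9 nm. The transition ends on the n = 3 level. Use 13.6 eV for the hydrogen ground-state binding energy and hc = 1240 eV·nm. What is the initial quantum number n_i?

n_i = 4

The photon energy is ΔE = hc/λ = 1240 / 468.9 = 2.644 eV.
With Z = 2, ΔE = 54.40 × (1/n_f² − 1/n_i²), so 1/n_f² − 1/n_i² = 0.04861.
With n_f = 3: 1/n_i² = 1/9 − 0.04861 = 0.06250, so n_i ≈ 4.00.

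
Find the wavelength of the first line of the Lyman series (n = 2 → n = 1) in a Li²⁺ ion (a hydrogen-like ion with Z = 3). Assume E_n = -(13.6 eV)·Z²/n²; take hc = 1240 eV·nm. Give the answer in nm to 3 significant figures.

The Lyman series terminates on n_f = 1; the first line has n_i = 1+1 = 2.
ΔE = 122.4 × (1/1² − 1/2²) = 91.80 eV.
λ = 1240 / 91.80 = 13.5 nm.

13.5 nm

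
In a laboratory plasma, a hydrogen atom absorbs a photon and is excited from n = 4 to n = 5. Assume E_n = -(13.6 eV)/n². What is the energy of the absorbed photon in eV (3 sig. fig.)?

E_5 = −13.60/25 = −0.5440 eV and E_4 = −13.60/16 = −0.8500 eV.
The photon energy is |E_5 − E_4| = 0.306 eV.

0.306 eV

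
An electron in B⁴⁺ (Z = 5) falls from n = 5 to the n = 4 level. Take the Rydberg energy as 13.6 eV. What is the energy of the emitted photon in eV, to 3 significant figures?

The Bohr energies scale as Z², so for Z = 5: E_n = −340.0/n² eV.
E_5 = −340.0/25 = −13.60 eV and E_4 = −340.0/16 = −21.25 eV.
The photon energy is |E_5 − E_4| = 7.65 eV.

7.65 eV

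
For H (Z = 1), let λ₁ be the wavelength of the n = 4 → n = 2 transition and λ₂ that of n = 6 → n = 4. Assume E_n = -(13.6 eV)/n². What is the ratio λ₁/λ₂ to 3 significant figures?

λ ∝ 1/ΔE ∝ 1/(1/n_f² − 1/n_i²), and the Z² and hc factors cancel in the ratio.
λ₁/λ₂ = (1/4² − 1/6²)/(1/2² − 1/4²) = 0.03472/0.1875 = 0.185.

0.185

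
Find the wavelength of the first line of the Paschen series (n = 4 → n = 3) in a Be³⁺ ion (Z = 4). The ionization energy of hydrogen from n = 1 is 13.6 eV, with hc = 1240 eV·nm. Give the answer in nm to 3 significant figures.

The Paschen series terminates on n_f = 3; the first line has n_i = 3+1 = 4.
ΔE = 217.6 × (1/3² − 1/4²) = 10.58 eV.
λ = 1240 / 10.58 = 117 nm.

117 nm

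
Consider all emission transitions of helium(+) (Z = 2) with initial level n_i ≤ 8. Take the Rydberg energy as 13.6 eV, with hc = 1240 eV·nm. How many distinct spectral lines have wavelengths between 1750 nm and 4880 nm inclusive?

4

Enumerate all n_i → n_f pairs with 1 ≤ n_f < n_i ≤ 8 and compute λ = 1240 / [13.6·4·(1/n_f² − 1/n_i²)].
Lines falling in [1750, 4880] nm: 6→5 (1865 nm), 8→6 (1876 nm), 7→6 (3093 nm), 8→7 (4765 nm).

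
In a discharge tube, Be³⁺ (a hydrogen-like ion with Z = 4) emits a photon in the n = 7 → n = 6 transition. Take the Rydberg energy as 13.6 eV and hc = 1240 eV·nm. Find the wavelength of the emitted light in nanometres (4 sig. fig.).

773.2 nm

For Z = 4 the level energies scale as Z², so the effective Rydberg energy is 13.6 × 16 = 217.6 eV.
ΔE = 217.6 × (1/6² − 1/7²) = 217.6 × 0.007370 = 1.604 eV.
λ = hc/ΔE = 1240 / 1.604 = 773.2 nm.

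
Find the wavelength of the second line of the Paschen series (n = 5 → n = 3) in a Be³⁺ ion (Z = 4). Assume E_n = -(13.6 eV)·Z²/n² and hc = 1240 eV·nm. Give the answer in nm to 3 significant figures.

The Paschen series terminates on n_f = 3; the second line has n_i = 3+2 = 5.
ΔE = 217.6 × (1/3² − 1/5²) = 15.47 eV.
λ = 1240 / 15.47 = 80.1 nm.

80.1 nm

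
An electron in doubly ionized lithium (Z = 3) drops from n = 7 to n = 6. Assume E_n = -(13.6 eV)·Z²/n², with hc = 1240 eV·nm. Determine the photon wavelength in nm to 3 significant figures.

For Z = 3 the level energies scale as Z², so the effective Rydberg energy is 13.6 × 9 = 122.4 eV.
ΔE = 122.4 × (1/6² − 1/7²) = 122.4 × 0.007370 = 0.9020 eV.
λ = hc/ΔE = 1240 / 0.9020 = 1370 nm.

1370 nm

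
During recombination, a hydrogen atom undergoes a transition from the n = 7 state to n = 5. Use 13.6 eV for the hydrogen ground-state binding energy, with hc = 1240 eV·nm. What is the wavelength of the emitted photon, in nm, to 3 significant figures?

4650 nm

ΔE = 13.60 × (1/5² − 1/7²) = 13.60 × 0.01959 = 0.2664 eV.
λ = hc/ΔE = 1240 / 0.2664 = 4650 nm.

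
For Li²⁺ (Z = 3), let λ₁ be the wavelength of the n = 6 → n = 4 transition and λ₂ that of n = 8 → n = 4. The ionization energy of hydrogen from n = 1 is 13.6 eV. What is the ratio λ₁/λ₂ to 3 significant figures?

1.35

λ ∝ 1/ΔE ∝ 1/(1/n_f² − 1/n_i²), and the Z² and hc factors cancel in the ratio.
λ₁/λ₂ = (1/4² − 1/8²)/(1/4² − 1/6²) = 0.04688/0.03472 = 1.35.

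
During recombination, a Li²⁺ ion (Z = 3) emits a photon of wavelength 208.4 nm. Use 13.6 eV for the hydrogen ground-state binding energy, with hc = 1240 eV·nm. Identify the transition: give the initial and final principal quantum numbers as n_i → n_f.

The photon energy is ΔE = hc/λ = 1240 / 208.4 = 5.950 eV.
With Z = 3, ΔE = 122.4 × (1/n_f² − 1/n_i²), so 1/n_f² − 1/n_i² = 0.04861.
Trying n_f = 3 gives 1/n_i² = 0.06250, i.e. n_i ≈ 4; this pair matches.

n_i = 4, n_f = 3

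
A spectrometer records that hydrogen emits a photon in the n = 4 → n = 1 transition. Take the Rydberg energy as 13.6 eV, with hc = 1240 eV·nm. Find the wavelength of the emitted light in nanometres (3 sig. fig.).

ΔE = 13.60 × (1/1² − 1/4²) = 13.60 × 0.9375 = 12.75 eV.
λ = hc/ΔE = 1240 / 12.75 = 97.3 nm.
This line belongs to the Lyman series.

97.3 nm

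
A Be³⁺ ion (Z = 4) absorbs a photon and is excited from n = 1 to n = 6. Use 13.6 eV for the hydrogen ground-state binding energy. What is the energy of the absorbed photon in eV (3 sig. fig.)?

The Bohr energies scale as Z², so for Z = 4: E_n = −217.6/n² eV.
E_6 = −217.6/36 = −6.044 eV and E_1 = −217.6/1 = −217.6 eV.
The photon energy is |E_6 − E_1| = 212 eV.

212 eV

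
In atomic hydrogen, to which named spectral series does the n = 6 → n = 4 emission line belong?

Brackett

The series is set by the lower level: n_f = 4 is the Brackett series.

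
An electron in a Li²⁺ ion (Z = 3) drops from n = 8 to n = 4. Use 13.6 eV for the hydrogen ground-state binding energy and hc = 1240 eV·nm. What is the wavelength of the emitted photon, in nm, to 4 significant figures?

216.1 nm

For Z = 3 the level energies scale as Z², so the effective Rydberg energy is 13.6 × 9 = 122.4 eV.
ΔE = 122.4 × (1/4² − 1/8²) = 122.4 × 0.04688 = 5.738 eV.
λ = hc/ΔE = 1240 / 5.738 = 216.1 nm.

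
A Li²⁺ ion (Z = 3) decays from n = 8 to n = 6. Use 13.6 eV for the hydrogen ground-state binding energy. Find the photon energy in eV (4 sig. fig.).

The Bohr energies scale as Z², so for Z = 3: E_n = −122.4/n² eV.
E_8 = −122.4/64 = −1.913 eV and E_6 = −122.4/36 = −3.400 eV.
The photon energy is |E_8 − E_6| = 1.488 eV.

1.488 eV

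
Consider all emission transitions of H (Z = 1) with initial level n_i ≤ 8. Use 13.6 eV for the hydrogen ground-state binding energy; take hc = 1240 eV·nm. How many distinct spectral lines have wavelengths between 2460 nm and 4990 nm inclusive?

Enumerate all n_i → n_f pairs with 1 ≤ n_f < n_i ≤ 8 and compute λ = 1240 / [13.6·1·(1/n_f² − 1/n_i²)].
Lines falling in [2460, 4990] nm: 6→4 (2626 nm), 8→5 (3741 nm), 5→4 (4052 nm), 7→5 (4654 nm).

4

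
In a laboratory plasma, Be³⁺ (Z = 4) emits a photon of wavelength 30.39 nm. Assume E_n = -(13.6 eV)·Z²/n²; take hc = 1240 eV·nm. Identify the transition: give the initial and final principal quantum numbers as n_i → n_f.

The photon energy is ΔE = hc/λ = 1240 / 30.39 = 40.80 eV.
With Z = 4, ΔE = 217.6 × (1/n_f² − 1/n_i²), so 1/n_f² − 1/n_i² = 0.1875.
Trying n_f = 2 gives 1/n_i² = 0.06249, i.e. n_i ≈ 4; this pair matches.

n_i = 4, n_f = 2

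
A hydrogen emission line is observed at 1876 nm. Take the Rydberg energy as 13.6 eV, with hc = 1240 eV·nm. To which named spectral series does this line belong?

ΔE = 1240/1876 = 0.6610 eV.
This matches 13.6 × (1/3² − 1/4²), so n_f = 3: the Paschen series.

Paschen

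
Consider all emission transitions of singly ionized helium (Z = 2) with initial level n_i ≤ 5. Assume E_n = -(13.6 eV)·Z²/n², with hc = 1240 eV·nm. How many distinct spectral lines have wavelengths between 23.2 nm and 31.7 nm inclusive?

4

Enumerate all n_i → n_f pairs with 1 ≤ n_f < n_i ≤ 5 and compute λ = 1240 / [13.6·4·(1/n_f² − 1/n_i²)].
Lines falling in [23.2, 31.7] nm: 5→1 (23.74 nm), 4→1 (24.31 nm), 3→1 (25.64 nm), 2→1 (30.39 nm).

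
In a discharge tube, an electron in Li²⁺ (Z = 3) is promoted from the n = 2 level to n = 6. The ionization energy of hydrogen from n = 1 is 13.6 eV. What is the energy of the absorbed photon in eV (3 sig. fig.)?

The Bohr energies scale as Z², so for Z = 3: E_n = −122.4/n² eV.
E_6 = −122.4/36 = −3.400 eV and E_2 = −122.4/4 = −30.60 eV.
The photon energy is |E_6 − E_2| = 27.2 eV.

27.2 eV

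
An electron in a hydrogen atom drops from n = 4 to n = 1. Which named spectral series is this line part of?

The series is set by the lower level: n_f = 1 is the Lyman series.

Lyman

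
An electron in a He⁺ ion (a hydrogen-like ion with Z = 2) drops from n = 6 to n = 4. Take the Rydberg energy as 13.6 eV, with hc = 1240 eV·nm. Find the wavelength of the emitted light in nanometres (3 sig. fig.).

656 nm

For Z = 2 the level energies scale as Z², so the effective Rydberg energy is 13.6 × 4 = 54.40 eV.
ΔE = 54.40 × (1/4² − 1/6²) = 54.40 × 0.03472 = 1.889 eV.
λ = hc/ΔE = 1240 / 1.889 = 656 nm.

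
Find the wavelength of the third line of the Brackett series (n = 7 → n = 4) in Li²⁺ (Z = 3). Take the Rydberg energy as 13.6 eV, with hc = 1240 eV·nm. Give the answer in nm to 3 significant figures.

The Brackett series terminates on n_f = 4; the third line has n_i = 4+3 = 7.
ΔE = 122.4 × (1/4² − 1/7²) = 5.152 eV.
λ = 1240 / 5.152 = 241 nm.

241 nm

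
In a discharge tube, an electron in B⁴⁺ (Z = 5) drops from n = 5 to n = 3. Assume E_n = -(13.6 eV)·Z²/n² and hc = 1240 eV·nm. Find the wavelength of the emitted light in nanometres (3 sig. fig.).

51.3 nm

For Z = 5 the level energies scale as Z², so the effective Rydberg energy is 13.6 × 25 = 340.0 eV.
ΔE = 340.0 × (1/3² − 1/5²) = 340.0 × 0.07111 = 24.18 eV.
λ = hc/ΔE = 1240 / 24.18 = 51.3 nm.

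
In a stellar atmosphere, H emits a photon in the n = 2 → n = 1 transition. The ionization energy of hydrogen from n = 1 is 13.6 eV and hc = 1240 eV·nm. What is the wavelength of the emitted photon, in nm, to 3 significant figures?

122 nm

ΔE = 13.60 × (1/1² − 1/2²) = 13.60 × 0.7500 = 10.20 eV.
λ = hc/ΔE = 1240 / 10.20 = 122 nm.
This line belongs to the Lyman series.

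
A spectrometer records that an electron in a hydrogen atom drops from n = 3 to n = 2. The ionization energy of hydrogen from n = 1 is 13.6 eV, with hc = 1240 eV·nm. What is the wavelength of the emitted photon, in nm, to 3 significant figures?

ΔE = 13.60 × (1/2² − 1/3²) = 13.60 × 0.1389 = 1.889 eV.
λ = hc/ΔE = 1240 / 1.889 = 656 nm.
This line belongs to the Balmer series.

656 nm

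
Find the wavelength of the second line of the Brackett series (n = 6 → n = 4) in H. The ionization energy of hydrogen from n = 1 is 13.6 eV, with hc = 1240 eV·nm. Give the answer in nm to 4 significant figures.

The Brackett series terminates on n_f = 4; the second line has n_i = 4+2 = 6.
ΔE = 13.60 × (1/4² − 1/6²) = 0.4722 eV.
λ = 1240 / 0.4722 = 2626 nm.

2626 nm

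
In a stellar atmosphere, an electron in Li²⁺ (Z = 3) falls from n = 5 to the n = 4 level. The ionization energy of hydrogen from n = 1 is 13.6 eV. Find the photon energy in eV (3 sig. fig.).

2.75 eV

The Bohr energies scale as Z², so for Z = 3: E_n = −122.4/n² eV.
E_5 = −122.4/25 = −4.896 eV and E_4 = −122.4/16 = −7.650 eV.
The photon energy is |E_5 − E_4| = 2.75 eV.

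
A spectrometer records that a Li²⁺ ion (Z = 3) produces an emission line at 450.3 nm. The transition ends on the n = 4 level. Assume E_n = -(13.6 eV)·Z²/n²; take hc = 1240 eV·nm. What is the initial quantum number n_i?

n_i = 5

The photon energy is ΔE = hc/λ = 1240 / 450.3 = 2.754 eV.
With Z = 3, ΔE = 122.4 × (1/n_f² − 1/n_i²), so 1/n_f² − 1/n_i² = 0.02250.
With n_f = 4: 1/n_i² = 1/16 − 0.02250 = 0.04000, so n_i ≈ 5.00.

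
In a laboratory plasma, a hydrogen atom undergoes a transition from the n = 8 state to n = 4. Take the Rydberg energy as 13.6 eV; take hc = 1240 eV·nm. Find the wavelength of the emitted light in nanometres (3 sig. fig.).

ΔE = 13.60 × (1/4² − 1/8²) = 13.60 × 0.04688 = 0.6375 eV.
λ = hc/ΔE = 1240 / 0.6375 = 1950 nm.

1950 nm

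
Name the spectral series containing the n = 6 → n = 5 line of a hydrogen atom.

Pfund

The series is set by the lower level: n_f = 5 is the Pfund series.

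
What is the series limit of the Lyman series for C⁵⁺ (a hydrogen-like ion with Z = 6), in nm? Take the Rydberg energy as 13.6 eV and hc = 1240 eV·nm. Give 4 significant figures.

2.533 nm

The Lyman series has lower level n_f = 1; the series limit corresponds to n_i → ∞.
ΔE_max = 13.6 × 36 / 1² = 489.6 eV.
λ_min = 1240 / 489.6 = 2.533 nm.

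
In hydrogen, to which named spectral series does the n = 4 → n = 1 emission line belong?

The series is set by the lower level: n_f = 1 is the Lyman series.

Lyman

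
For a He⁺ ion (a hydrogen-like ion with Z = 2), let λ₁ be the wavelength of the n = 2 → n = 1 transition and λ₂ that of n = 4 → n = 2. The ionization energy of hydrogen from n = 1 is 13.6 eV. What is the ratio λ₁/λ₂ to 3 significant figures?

0.250

λ ∝ 1/ΔE ∝ 1/(1/n_f² − 1/n_i²), and the Z² and hc factors cancel in the ratio.
λ₁/λ₂ = (1/2² − 1/4²)/(1/1² − 1/2²) = 0.1875/0.7500 = 0.250.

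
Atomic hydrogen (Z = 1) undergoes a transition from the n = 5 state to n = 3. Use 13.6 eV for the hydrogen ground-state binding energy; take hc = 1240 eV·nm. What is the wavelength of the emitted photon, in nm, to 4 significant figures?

1282 nm

ΔE = 13.60 × (1/3² − 1/5²) = 13.60 × 0.07111 = 0.9671 eV.
λ = hc/ΔE = 1240 / 0.9671 = 1282 nm.
This line belongs to the Paschen series.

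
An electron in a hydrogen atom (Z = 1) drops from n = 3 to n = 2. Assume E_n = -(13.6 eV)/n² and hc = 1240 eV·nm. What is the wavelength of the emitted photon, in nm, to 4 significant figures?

656.5 nm

ΔE = 13.60 × (1/2² − 1/3²) = 13.60 × 0.1389 = 1.889 eV.
λ = hc/ΔE = 1240 / 1.889 = 656.5 nm.
This line belongs to the Balmer series.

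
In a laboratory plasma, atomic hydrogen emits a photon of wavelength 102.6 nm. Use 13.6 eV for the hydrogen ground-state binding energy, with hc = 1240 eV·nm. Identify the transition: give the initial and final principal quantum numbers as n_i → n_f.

n_i = 3, n_f = 1

The photon energy is ΔE = hc/λ = 1240 / 102.6 = 12.09 eV.
With Z = 1, ΔE = 13.60 × (1/n_f² − 1/n_i²), so 1/n_f² − 1/n_i² = 0.8887.
Trying n_f = 1 gives 1/n_i² = 0.1113, i.e. n_i ≈ 3; this pair matches.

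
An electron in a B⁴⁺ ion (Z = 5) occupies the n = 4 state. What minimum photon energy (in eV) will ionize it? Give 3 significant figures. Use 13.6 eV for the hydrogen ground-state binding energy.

21.3 eV

E_n = −13.6 Z²/n² = −340.0/n² eV for Z = 5.
E_4 = −340.0/16 = −21.3 eV, so ionization (to E = 0) requires 21.3 eV.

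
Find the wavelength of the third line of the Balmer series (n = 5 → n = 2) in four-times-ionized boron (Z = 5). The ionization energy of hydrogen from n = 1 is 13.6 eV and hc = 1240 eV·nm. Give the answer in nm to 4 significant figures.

The Balmer series terminates on n_f = 2; the third line has n_i = 2+3 = 5.
ΔE = 340.0 × (1/2² − 1/5²) = 71.40 eV.
λ = 1240 / 71.40 = 17.37 nm.

17.37 nm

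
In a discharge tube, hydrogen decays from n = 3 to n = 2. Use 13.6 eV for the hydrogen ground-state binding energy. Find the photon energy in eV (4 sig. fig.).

1.889 eV

E_3 = −13.60/9 = −1.511 eV and E_2 = −13.60/4 = −3.400 eV.
The photon energy is |E_3 − E_2| = 1.889 eV.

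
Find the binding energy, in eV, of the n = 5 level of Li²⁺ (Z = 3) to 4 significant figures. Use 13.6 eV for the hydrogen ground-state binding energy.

4.896 eV

E_n = −13.6 Z²/n² = −122.4/n² eV for Z = 3.
E_5 = −122.4/25 = −4.896 eV, so ionization (to E = 0) requires 4.896 eV.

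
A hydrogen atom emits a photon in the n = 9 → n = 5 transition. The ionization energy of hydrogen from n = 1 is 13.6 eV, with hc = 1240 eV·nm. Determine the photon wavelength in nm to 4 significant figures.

3297 nm

ΔE = 13.60 × (1/5² − 1/9²) = 13.60 × 0.02765 = 0.3761 eV.
λ = hc/ΔE = 1240 / 0.3761 = 3297 nm.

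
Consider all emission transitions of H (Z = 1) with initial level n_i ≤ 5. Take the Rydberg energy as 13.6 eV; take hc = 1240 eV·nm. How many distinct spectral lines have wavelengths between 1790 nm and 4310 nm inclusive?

2

Enumerate all n_i → n_f pairs with 1 ≤ n_f < n_i ≤ 5 and compute λ = 1240 / [13.6·1·(1/n_f² − 1/n_i²)].
Lines falling in [1790, 4310] nm: 4→3 (1876 nm), 5→4 (4052 nm).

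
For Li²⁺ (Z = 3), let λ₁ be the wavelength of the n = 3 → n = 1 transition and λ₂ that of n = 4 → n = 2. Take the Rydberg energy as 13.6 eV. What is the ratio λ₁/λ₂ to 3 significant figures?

0.211

λ ∝ 1/ΔE ∝ 1/(1/n_f² − 1/n_i²), and the Z² and hc factors cancel in the ratio.
λ₁/λ₂ = (1/2² − 1/4²)/(1/1² − 1/3²) = 0.1875/0.8889 = 0.211.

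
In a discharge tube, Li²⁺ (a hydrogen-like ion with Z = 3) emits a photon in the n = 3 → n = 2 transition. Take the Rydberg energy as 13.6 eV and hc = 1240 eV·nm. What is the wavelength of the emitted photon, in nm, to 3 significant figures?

72.9 nm

For Z = 3 the level energies scale as Z², so the effective Rydberg energy is 13.6 × 9 = 122.4 eV.
ΔE = 122.4 × (1/2² − 1/3²) = 122.4 × 0.1389 = 17.00 eV.
λ = hc/ΔE = 1240 / 17.00 = 72.9 nm.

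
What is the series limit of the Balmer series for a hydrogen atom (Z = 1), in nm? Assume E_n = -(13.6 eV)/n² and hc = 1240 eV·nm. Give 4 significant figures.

364.7 nm

The Balmer series has lower level n_f = 2; the series limit corresponds to n_i → ∞.
ΔE_max = 13.6 × 1 / 2² = 3.400 eV.
λ_min = 1240 / 3.400 = 364.7 nm.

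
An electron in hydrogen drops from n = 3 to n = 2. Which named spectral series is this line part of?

Balmer

The series is set by the lower level: n_f = 2 is the Balmer series.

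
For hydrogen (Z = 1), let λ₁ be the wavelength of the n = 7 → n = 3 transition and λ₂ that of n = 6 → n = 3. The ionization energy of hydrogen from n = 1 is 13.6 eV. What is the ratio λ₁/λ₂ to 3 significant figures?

0.919

λ ∝ 1/ΔE ∝ 1/(1/n_f² − 1/n_i²), and the Z² and hc factors cancel in the ratio.
λ₁/λ₂ = (1/3² − 1/6²)/(1/3² − 1/7²) = 0.08333/0.09070 = 0.919.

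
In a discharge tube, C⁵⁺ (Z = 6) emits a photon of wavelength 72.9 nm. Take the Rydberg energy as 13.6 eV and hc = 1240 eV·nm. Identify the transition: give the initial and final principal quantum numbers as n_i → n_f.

The photon energy is ΔE = hc/λ = 1240 / 72.9 = 17.01 eV.
With Z = 6, ΔE = 489.6 × (1/n_f² − 1/n_i²), so 1/n_f² − 1/n_i² = 0.03474.
Trying n_f = 4 gives 1/n_i² = 0.02776, i.e. n_i ≈ 6; this pair matches.

n_i = 6, n_f = 4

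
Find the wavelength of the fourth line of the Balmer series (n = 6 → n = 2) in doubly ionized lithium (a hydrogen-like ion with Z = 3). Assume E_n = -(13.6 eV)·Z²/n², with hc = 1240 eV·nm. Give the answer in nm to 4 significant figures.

The Balmer series terminates on n_f = 2; the fourth line has n_i = 2+4 = 6.
ΔE = 122.4 × (1/2² − 1/6²) = 27.20 eV.
λ = 1240 / 27.20 = 45.59 nm.

45.59 nm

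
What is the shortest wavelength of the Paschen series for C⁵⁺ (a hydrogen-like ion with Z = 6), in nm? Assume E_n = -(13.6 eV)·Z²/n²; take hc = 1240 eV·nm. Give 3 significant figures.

22.8 nm

The Paschen series has lower level n_f = 3; the series limit corresponds to n_i → ∞.
ΔE_max = 13.6 × 36 / 3² = 54.40 eV.
λ_min = 1240 / 54.40 = 22.8 nm.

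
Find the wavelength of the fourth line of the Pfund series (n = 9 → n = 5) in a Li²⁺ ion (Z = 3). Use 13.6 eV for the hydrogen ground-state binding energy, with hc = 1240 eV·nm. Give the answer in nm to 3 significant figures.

The Pfund series terminates on n_f = 5; the fourth line has n_i = 5+4 = 9.
ΔE = 122.4 × (1/5² − 1/9²) = 3.385 eV.
λ = 1240 / 3.385 = 366 nm.

366 nm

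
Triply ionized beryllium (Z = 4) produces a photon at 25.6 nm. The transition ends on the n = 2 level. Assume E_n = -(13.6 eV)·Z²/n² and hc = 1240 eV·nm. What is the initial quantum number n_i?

The photon energy is ΔE = hc/λ = 1240 / 25.6 = 48.44 eV.
With Z = 4, ΔE = 217.6 × (1/n_f² − 1/n_i²), so 1/n_f² − 1/n_i² = 0.2226.
With n_f = 2: 1/n_i² = 1/4 − 0.2226 = 0.02740, so n_i ≈ 6.04.

n_i = 6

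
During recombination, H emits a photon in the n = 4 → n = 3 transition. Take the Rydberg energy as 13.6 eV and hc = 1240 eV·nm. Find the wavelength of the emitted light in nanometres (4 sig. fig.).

ΔE = 13.60 × (1/3² − 1/4²) = 13.60 × 0.04861 = 0.6611 eV.
λ = hc/ΔE = 1240 / 0.6611 = 1876 nm.

1876 nm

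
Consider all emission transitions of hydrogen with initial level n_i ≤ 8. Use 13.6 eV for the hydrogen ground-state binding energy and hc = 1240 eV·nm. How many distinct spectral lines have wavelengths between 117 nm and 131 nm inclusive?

1

Enumerate all n_i → n_f pairs with 1 ≤ n_f < n_i ≤ 8 and compute λ = 1240 / [13.6·1·(1/n_f² − 1/n_i²)].
Lines falling in [117, 131] nm: 2→1 (121.6 nm).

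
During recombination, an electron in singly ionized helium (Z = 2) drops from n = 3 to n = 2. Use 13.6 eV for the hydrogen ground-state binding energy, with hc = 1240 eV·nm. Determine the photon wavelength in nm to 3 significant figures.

164 nm

For Z = 2 the level energies scale as Z², so the effective Rydberg energy is 13.6 × 4 = 54.40 eV.
ΔE = 54.40 × (1/2² − 1/3²) = 54.40 × 0.1389 = 7.556 eV.
λ = hc/ΔE = 1240 / 7.556 = 164 nm.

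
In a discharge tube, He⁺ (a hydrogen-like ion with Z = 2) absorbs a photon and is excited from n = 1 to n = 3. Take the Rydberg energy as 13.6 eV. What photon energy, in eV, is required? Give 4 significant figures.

48.36 eV

The Bohr energies scale as Z², so for Z = 2: E_n = −54.40/n² eV.
E_3 = −54.40/9 = −6.044 eV and E_1 = −54.40/1 = −54.40 eV.
The photon energy is |E_3 − E_1| = 48.36 eV.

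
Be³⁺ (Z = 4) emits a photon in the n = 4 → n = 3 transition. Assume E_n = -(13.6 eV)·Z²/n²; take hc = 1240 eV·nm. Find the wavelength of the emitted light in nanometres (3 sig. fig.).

For Z = 4 the level energies scale as Z², so the effective Rydberg energy is 13.6 × 16 = 217.6 eV.
ΔE = 217.6 × (1/3² − 1/4²) = 217.6 × 0.04861 = 10.58 eV.
λ = hc/ΔE = 1240 / 10.58 = 117 nm.

117 nm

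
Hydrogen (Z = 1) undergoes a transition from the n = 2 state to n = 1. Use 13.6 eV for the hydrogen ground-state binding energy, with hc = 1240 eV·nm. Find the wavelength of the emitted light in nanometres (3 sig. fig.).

ΔE = 13.60 × (1/1² − 1/2²) = 13.60 × 0.7500 = 10.20 eV.
λ = hc/ΔE = 1240 / 10.20 = 122 nm.

122 nm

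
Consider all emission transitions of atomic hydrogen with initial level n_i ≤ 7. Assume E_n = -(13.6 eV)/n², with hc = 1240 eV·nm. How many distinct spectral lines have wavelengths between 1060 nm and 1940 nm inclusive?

3

Enumerate all n_i → n_f pairs with 1 ≤ n_f < n_i ≤ 7 and compute λ = 1240 / [13.6·1·(1/n_f² − 1/n_i²)].
Lines falling in [1060, 1940] nm: 6→3 (1094 nm), 5→3 (1282 nm), 4→3 (1876 nm).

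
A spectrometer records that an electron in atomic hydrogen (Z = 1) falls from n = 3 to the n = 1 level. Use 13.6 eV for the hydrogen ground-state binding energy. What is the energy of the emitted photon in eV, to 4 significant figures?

E_3 = −13.60/9 = −1.511 eV and E_1 = −13.60/1 = −13.60 eV.
The photon energy is |E_3 − E_1| = 12.09 eV.

12.09 eV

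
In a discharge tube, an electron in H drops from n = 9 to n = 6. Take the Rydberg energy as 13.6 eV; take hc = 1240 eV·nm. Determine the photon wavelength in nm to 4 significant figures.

5908 nm

ΔE = 13.60 × (1/6² − 1/9²) = 13.60 × 0.01543 = 0.2099 eV.
λ = hc/ΔE = 1240 / 0.2099 = 5908 nm.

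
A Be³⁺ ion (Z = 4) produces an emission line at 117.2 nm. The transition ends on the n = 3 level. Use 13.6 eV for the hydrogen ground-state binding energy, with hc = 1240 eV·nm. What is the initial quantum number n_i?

The photon energy is ΔE = hc/λ = 1240 / 117.2 = 10.58 eV.
With Z = 4, ΔE = 217.6 × (1/n_f² − 1/n_i²), so 1/n_f² − 1/n_i² = 0.04862.
With n_f = 3: 1/n_i² = 1/9 − 0.04862 = 0.06249, so n_i ≈ 4.00.

n_i = 4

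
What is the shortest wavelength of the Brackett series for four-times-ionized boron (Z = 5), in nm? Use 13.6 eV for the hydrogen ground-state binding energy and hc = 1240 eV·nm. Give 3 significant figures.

58.4 nm

The Brackett series has lower level n_f = 4; the series limit corresponds to n_i → ∞.
ΔE_max = 13.6 × 25 / 4² = 21.25 eV.
λ_min = 1240 / 21.25 = 58.4 nm.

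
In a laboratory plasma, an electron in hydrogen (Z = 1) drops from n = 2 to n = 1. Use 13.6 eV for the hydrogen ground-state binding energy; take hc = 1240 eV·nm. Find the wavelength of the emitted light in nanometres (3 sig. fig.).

ΔE = 13.60 × (1/1² − 1/2²) = 13.60 × 0.7500 = 10.20 eV.
λ = hc/ΔE = 1240 / 10.20 = 122 nm.
This line belongs to the Lyman series.

122 nm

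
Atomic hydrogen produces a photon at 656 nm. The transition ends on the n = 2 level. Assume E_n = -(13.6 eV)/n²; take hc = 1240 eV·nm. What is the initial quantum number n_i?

The photon energy is ΔE = hc/λ = 1240 / 656 = 1.890 eV.
With Z = 1, ΔE = 13.60 × (1/n_f² − 1/n_i²), so 1/n_f² − 1/n_i² = 0.1390.
With n_f = 2: 1/n_i² = 1/4 − 0.1390 = 0.1110, so n_i ≈ 3.00.

n_i = 3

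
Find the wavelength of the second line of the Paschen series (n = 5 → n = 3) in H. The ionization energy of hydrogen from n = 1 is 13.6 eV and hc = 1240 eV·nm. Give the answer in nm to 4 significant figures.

The Paschen series terminates on n_f = 3; the second line has n_i = 3+2 = 5.
ΔE = 13.60 × (1/3² − 1/5²) = 0.9671 eV.
λ = 1240 / 0.9671 = 1282 nm.

1282 nm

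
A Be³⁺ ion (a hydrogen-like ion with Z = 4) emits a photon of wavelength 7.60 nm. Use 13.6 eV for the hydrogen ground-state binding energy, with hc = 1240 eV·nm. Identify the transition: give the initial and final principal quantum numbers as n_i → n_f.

The photon energy is ΔE = hc/λ = 1240 / 7.60 = 163.2 eV.
With Z = 4, ΔE = 217.6 × (1/n_f² − 1/n_i²), so 1/n_f² − 1/n_i² = 0.7498.
Trying n_f = 1 gives 1/n_i² = 0.2502, i.e. n_i ≈ 2; this pair matches.

n_i = 2, n_f = 1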